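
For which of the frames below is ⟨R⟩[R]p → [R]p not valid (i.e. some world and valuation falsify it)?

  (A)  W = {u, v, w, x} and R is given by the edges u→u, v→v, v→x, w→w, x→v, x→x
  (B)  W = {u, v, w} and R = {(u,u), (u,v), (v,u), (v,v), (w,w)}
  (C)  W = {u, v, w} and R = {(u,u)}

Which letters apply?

The schema ⟨R⟩[R]p → [R]p is the dual of axiom 5; it is valid on a frame iff R is euclidean.
(A) R is euclidean (any two R-successors of the same world are R-related), so the schema is valid here.
(B) R is euclidean (any two R-successors of the same world are R-related), so the schema is valid here.
(C) R is euclidean (any two R-successors of the same world are R-related), so the schema is valid here.

none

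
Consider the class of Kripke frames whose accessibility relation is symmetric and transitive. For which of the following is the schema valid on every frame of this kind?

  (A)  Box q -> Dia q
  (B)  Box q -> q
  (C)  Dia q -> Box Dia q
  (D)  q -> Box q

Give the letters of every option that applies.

C

A symmetric transitive relation is euclidean (uRv and uRw give vRu by symmetry, then vRw by transitivity).
(A) axiom D: valid iff R is serial. Such an R need not be serial — not valid.
(B) Box q -> q (axiom T) characterises the reflexive frames. Such an R need not be reflexive — not valid.
(C) Dia q -> Box Dia q is axiom 5; it is valid on a frame exactly when R is euclidean. Every such R is euclidean, so valid.
(D) q -> Box q is equivalent to ◇p→p; it holds exactly when R ⊆ identity. Such an R need not be a subset of the identity — not valid.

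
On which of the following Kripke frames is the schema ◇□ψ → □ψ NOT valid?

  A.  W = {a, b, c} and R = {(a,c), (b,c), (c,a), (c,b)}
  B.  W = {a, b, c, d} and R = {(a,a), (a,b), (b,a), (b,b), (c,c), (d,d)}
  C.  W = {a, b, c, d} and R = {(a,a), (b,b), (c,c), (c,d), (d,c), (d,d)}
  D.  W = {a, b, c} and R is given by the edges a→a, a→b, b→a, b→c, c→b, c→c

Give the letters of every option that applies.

The schema ◇□ψ → □ψ is the dual of axiom 5; it is valid on a frame iff R is euclidean.
(A) R is not euclidean (c R a and c R b but not a R b), so the schema fails here.
(B) R is euclidean (any two R-successors of the same world are R-related), so the schema is valid here.
(C) R is euclidean (any two R-successors of the same world are R-related), so the schema is valid here.
(D) R is not euclidean (b R a and b R c but not a R c), so the schema fails here.

A, D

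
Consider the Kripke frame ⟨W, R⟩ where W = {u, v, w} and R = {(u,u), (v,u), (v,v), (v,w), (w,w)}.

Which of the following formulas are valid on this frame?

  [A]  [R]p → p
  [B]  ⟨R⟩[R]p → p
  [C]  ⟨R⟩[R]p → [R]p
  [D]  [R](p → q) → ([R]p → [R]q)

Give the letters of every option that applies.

A, D

R is reflexive: each world relates to itself.
R is not symmetric: v R u but not u R v.
R is not euclidean: v R u and v R v but not u R v.
(A) [R]p → p is axiom T, which corresponds to reflexivity. R is reflexive — valid.
(B) ⟨R⟩[R]p → p is the dual of axiom B; it is valid on a frame exactly when R is symmetric. R is not symmetric, so not valid.
(C) ⟨R⟩[R]p → [R]p is the dual of axiom 5; it is valid on a frame exactly when R is euclidean. R is not euclidean, so not valid.
(D) [R](p → q) → ([R]p → [R]q) is the K axiom; it holds on all frames — valid.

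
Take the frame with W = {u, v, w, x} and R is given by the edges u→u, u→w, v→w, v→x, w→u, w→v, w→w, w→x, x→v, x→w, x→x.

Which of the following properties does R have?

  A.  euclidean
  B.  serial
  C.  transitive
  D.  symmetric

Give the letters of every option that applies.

B, D

(A) not euclidean: w R u and w R v but not u R v.
(B) serial: every world has an R-successor.
(C) not transitive: u R w and w R v but not u R v.
(D) symmetric: every R-edge is matched by its reverse.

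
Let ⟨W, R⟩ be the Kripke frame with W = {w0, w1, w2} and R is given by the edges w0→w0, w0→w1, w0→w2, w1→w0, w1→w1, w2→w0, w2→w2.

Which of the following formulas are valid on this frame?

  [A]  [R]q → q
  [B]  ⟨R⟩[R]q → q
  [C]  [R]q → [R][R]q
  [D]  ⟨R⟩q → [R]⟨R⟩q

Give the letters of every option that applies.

R is reflexive: each world relates to itself.
R is symmetric: every R-edge is matched by its reverse.
R is not transitive: w1 R w0 and w0 R w2 but not w1 R w2.
R is not euclidean: w0 R w1 and w0 R w2 but not w1 R w2.
(A) [R]q → q (axiom T) characterises the reflexive frames. R is reflexive — valid.
(B) ⟨R⟩[R]q → q is the dual of axiom B, which corresponds to symmetry. R is symmetric — valid.
(C) [R]q → [R][R]q is axiom 4; it is valid on a frame exactly when R is transitive. R is not transitive, so not valid.
(D) ⟨R⟩q → [R]⟨R⟩q (axiom 5) characterises the euclidean frames. R is not euclidean — not valid.

A, B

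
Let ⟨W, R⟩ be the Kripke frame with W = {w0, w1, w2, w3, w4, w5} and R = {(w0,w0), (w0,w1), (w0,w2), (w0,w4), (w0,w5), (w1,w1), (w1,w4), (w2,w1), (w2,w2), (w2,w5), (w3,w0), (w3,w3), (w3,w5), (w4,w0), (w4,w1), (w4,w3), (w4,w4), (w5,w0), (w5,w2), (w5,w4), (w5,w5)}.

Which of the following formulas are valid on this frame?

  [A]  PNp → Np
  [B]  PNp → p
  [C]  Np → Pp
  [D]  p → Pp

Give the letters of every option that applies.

R is reflexive: each world relates to itself.
R is not symmetric: w0 R w1 but not w1 R w0.
R is not euclidean: w0 R w1 and w0 R w0 but not w1 R w0.
R is serial: every world has an R-successor.
(A) the dual of axiom 5: valid iff R is euclidean. R is not euclidean — not valid.
(B) the dual of axiom B: valid iff R is symmetric. R is not symmetric — not valid.
(C) Np → Pp is axiom D; it is valid on a frame exactly when R is serial. R is serial, so valid.
(D) p → Pp is the dual of axiom T; it is valid on a frame exactly when R is reflexive. R is reflexive, so valid.

C, D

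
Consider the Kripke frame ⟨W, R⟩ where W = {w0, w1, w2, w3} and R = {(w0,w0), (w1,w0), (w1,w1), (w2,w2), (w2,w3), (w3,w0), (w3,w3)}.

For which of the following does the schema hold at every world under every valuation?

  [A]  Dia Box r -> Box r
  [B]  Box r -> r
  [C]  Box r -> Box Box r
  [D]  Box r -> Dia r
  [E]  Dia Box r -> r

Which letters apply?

R is reflexive: each world relates to itself.
R is not symmetric: w1 R w0 but not w0 R w1.
R is not transitive: w2 R w3 and w3 R w0 but not w2 R w0.
R is not euclidean: w1 R w0 and w1 R w1 but not w0 R w1.
R is serial: every world has an R-successor.
(A) Dia Box r -> Box r is the dual of axiom 5, which corresponds to the euclidean property. R is not euclidean — not valid.
(B) axiom T: valid iff R is reflexive. R is reflexive — valid.
(C) Box r -> Box Box r (axiom 4) characterises the transitive frames. R is not transitive — not valid.
(D) Box r -> Dia r is axiom D, which corresponds to seriality. R is serial — valid.
(E) Dia Box r -> r (the dual of axiom B) characterises the symmetric frames. R is not symmetric — not valid.

B, D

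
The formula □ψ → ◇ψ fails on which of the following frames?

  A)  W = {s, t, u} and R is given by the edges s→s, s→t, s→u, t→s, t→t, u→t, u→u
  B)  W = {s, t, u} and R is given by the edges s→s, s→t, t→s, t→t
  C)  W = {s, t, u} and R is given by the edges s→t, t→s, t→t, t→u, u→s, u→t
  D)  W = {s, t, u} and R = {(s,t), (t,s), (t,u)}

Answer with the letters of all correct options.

B, D

The schema □ψ → ◇ψ is axiom D; it is valid on a frame iff R is serial.
(A) R is serial (every world has an R-successor), so the schema is valid here.
(B) R is not serial (u has no R-successor), so the schema fails here.
(C) R is serial (every world has an R-successor), so the schema is valid here.
(D) R is not serial (u has no R-successor), so the schema fails here.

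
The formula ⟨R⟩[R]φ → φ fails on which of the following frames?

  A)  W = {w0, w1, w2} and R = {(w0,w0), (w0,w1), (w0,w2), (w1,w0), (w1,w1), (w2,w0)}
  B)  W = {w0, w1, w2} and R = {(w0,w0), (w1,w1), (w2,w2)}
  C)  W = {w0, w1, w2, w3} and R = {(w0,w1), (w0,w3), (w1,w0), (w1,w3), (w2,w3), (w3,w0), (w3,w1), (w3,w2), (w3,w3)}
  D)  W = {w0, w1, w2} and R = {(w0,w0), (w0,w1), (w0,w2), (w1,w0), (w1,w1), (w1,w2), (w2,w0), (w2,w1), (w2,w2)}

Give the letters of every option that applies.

none

The schema ⟨R⟩[R]φ → φ is the dual of axiom B; it is valid on a frame iff R is symmetric.
(A) R is symmetric (every R-edge is matched by its reverse), so the schema is valid here.
(B) R is symmetric (every R-edge is matched by its reverse), so the schema is valid here.
(C) R is symmetric (every R-edge is matched by its reverse), so the schema is valid here.
(D) R is symmetric (every R-edge is matched by its reverse), so the schema is valid here.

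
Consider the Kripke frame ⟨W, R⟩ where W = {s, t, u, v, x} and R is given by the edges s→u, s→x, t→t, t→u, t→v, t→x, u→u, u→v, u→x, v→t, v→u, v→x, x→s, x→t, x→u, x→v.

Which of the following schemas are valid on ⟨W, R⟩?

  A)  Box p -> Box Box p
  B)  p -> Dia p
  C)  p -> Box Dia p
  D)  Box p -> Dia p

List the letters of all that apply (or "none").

R is not reflexive: not s R s.
R is not symmetric: s R u but not u R s.
R is not transitive: s R u and u R v but not s R v.
R is serial: every world has an R-successor.
(A) Box p -> Box Box p (axiom 4) characterises the transitive frames. R is not transitive — not valid.
(B) p -> Dia p (the dual of axiom T) characterises the reflexive frames. R is not reflexive — not valid.
(C) p -> Box Dia p is axiom B, which corresponds to symmetry. R is not symmetric — not valid.
(D) Box p -> Dia p (axiom D) characterises the serial frames. R is serial — valid.

D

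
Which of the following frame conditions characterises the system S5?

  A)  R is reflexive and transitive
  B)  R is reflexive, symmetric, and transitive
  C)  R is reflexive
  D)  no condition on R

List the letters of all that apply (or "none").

(A) this class determines S4, not S5.
(B) S5 is sound and complete for exactly this class.
(C) this class determines T (= KT), not S5.
(D) this class determines K, not S5.

B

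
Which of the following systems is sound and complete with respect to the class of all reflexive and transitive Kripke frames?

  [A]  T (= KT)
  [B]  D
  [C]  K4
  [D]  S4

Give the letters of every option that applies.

(A) T (= KT) is determined by the class of reflexive frames.
(B) D is determined by the class of serial frames.
(C) K4 is determined by the class of transitive frames.
(D) S4 is determined by exactly this class.

D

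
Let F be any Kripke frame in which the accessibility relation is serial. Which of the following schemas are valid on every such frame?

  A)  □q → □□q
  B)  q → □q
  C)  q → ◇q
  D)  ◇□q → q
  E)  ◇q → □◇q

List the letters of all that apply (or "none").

none

(A) □q → □□q is axiom 4, which corresponds to transitivity. Such an R need not be transitive — not valid.
(B) q → □q is valid only on frames where every R-edge is a self-loop. Such an R need not be a subset of the identity — not valid.
(C) q → ◇q is the dual of axiom T; it is valid on a frame exactly when R is reflexive. Such an R need not be reflexive, so not valid.
(D) ◇□q → q (the dual of axiom B) characterises the symmetric frames. Such an R need not be symmetric — not valid.
(E) axiom 5: valid iff R is euclidean. Such an R need not be euclidean — not valid.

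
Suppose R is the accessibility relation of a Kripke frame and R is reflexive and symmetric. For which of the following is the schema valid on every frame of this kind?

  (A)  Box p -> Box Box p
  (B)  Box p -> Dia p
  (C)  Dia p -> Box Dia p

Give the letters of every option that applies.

Reflexive relations are serial.
(A) Box p -> Box Box p is axiom 4, which corresponds to transitivity. Such an R need not be transitive — not valid.
(B) Box p -> Dia p is axiom D; it is valid on a frame exactly when R is serial. Every such R is serial, so valid.
(C) Dia p -> Box Dia p is axiom 5; it is valid on a frame exactly when R is euclidean. Such an R need not be euclidean, so not valid.

B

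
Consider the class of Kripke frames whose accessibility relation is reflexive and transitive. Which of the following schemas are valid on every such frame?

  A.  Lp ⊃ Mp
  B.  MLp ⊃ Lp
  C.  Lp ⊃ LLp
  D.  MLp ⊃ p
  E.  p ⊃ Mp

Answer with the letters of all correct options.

Reflexive relations are serial.
(A) Lp ⊃ Mp is axiom D; it is valid on a frame exactly when R is serial. Every such R is serial, so valid.
(B) MLp ⊃ Lp (the dual of axiom 5) characterises the euclidean frames. Such an R need not be euclidean — not valid.
(C) Lp ⊃ LLp is axiom 4, which corresponds to transitivity. Every such R is transitive — valid.
(D) MLp ⊃ p is the dual of axiom B; it is valid on a frame exactly when R is symmetric. Such an R need not be symmetric, so not valid.
(E) the dual of axiom T: valid iff R is reflexive. Every such R is reflexive — valid.

A, C, E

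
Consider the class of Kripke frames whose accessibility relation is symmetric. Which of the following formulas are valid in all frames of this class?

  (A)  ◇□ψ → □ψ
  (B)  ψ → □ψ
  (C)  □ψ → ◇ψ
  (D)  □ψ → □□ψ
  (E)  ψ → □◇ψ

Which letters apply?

E

(A) ◇□ψ → □ψ (the dual of axiom 5) characterises the euclidean frames. Such an R need not be euclidean — not valid.
(B) ψ → □ψ is equivalent to ◇p→p; it holds exactly when R ⊆ identity. Such an R need not be a subset of the identity — not valid.
(C) □ψ → ◇ψ (axiom D) characterises the serial frames. Such an R need not be serial — not valid.
(D) □ψ → □□ψ (axiom 4) characterises the transitive frames. Such an R need not be transitive — not valid.
(E) axiom B: valid iff R is symmetric. Every such R is symmetric — valid.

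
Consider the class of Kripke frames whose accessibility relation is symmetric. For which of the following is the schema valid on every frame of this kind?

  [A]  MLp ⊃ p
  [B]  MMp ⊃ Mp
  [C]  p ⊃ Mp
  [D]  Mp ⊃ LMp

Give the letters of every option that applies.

(A) the dual of axiom B: valid iff R is symmetric. Every such R is symmetric — valid.
(B) MMp ⊃ Mp is the dual of axiom 4; it is valid on a frame exactly when R is transitive. Such an R need not be transitive, so not valid.
(C) p ⊃ Mp is the dual of axiom T; it is valid on a frame exactly when R is reflexive. Such an R need not be reflexive, so not valid.
(D) Mp ⊃ LMp (axiom 5) characterises the euclidean frames. Such an R need not be euclidean — not valid.

A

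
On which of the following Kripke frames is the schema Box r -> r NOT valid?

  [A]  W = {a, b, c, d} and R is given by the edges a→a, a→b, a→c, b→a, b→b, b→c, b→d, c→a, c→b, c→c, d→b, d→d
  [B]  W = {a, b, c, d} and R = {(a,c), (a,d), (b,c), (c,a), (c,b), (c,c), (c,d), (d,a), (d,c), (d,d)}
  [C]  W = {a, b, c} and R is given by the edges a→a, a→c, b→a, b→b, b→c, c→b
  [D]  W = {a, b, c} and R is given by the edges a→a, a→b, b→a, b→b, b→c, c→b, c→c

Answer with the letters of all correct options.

The schema Box r -> r is axiom T; it is valid on a frame iff R is reflexive.
(A) R is reflexive (each world relates to itself), so the schema is valid here.
(B) R is not reflexive (not a R a), so the schema fails here.
(C) R is not reflexive (not c R c), so the schema fails here.
(D) R is reflexive (each world relates to itself), so the schema is valid here.

B, C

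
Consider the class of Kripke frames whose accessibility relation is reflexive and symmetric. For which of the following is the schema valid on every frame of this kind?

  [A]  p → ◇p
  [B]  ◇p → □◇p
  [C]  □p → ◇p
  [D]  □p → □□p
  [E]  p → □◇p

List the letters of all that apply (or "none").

A, C, E

Reflexive relations are serial.
(A) p → ◇p is the dual of axiom T, which corresponds to reflexivity. Every such R is reflexive — valid.
(B) axiom 5: valid iff R is euclidean. Such an R need not be euclidean — not valid.
(C) □p → ◇p (axiom D) characterises the serial frames. Every such R is serial — valid.
(D) □p → □□p is axiom 4, which corresponds to transitivity. Such an R need not be transitive — not valid.
(E) p → □◇p (axiom B) characterises the symmetric frames. Every such R is symmetric — valid.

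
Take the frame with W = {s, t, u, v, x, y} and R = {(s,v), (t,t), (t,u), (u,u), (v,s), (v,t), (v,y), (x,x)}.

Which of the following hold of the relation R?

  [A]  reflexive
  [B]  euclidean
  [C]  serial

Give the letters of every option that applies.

none

(A) not reflexive: not s R s.
(B) not euclidean: t R u and t R t but not u R t.
(C) not serial: y has no R-successor.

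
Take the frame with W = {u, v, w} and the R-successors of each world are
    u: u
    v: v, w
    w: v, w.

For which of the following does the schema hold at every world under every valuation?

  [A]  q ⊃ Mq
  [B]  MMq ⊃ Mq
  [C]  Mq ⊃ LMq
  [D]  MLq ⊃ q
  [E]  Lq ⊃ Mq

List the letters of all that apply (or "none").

R is reflexive: each world relates to itself.
R is symmetric: every R-edge is matched by its reverse.
R is transitive: R is closed under composition.
R is euclidean: any two R-successors of the same world are R-related.
R is serial: every world has an R-successor.
(A) q ⊃ Mq is the dual of axiom T, which corresponds to reflexivity. R is reflexive — valid.
(B) MMq ⊃ Mq is the dual of axiom 4; it is valid on a frame exactly when R is transitive. R is transitive, so valid.
(C) Mq ⊃ LMq is axiom 5, which corresponds to the euclidean property. R is euclidean — valid.
(D) MLq ⊃ q is the dual of axiom B, which corresponds to symmetry. R is symmetric — valid.
(E) Lq ⊃ Mq is axiom D; it is valid on a frame exactly when R is serial. R is serial, so valid.

A, B, C, D, E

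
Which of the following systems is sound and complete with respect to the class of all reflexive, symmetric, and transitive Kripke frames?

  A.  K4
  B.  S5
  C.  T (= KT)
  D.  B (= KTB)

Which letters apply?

(A) K4 is determined by the class of transitive frames.
(B) S5 is determined by exactly this class.
(C) T (= KT) is determined by the class of reflexive frames.
(D) B (= KTB) is determined by the class of reflexive and symmetric frames.

B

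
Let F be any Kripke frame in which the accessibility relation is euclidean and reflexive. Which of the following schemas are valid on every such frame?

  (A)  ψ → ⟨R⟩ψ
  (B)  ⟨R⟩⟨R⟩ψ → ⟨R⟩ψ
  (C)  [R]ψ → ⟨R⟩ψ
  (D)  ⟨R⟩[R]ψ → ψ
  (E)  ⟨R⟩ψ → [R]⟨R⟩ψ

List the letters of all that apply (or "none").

A reflexive euclidean relation is also symmetric (from wRw and wRv the euclidean condition gives vRw) and hence transitive; it is an equivalence relation.
(A) ψ → ⟨R⟩ψ is the dual of axiom T; it is valid on a frame exactly when R is reflexive. Every such R is reflexive, so valid.
(B) ⟨R⟩⟨R⟩ψ → ⟨R⟩ψ is the dual of axiom 4, which corresponds to transitivity. Every such R is transitive — valid.
(C) axiom D: valid iff R is serial. Every such R is serial — valid.
(D) ⟨R⟩[R]ψ → ψ is the dual of axiom B, which corresponds to symmetry. Every such R is symmetric — valid.
(E) ⟨R⟩ψ → [R]⟨R⟩ψ is axiom 5; it is valid on a frame exactly when R is euclidean. Every such R is euclidean, so valid.

A, B, C, D, E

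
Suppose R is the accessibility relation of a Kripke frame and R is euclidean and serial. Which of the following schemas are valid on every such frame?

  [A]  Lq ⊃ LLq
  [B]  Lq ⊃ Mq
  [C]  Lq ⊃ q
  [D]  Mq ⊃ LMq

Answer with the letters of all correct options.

B, D

(A) Lq ⊃ LLq (axiom 4) characterises the transitive frames. Such an R need not be transitive — not valid.
(B) Lq ⊃ Mq is axiom D, which corresponds to seriality. Every such R is serial — valid.
(C) Lq ⊃ q is axiom T, which corresponds to reflexivity. Such an R need not be reflexive — not valid.
(D) Mq ⊃ LMq is axiom 5, which corresponds to the euclidean property. Every such R is euclidean — valid.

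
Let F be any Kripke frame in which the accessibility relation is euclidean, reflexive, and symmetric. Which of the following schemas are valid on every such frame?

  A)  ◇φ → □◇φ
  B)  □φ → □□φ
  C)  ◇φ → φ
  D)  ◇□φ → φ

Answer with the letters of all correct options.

A relation that is euclidean, reflexive, and symmetric is also serial and transitive.
(A) ◇φ → □◇φ is axiom 5; it is valid on a frame exactly when R is euclidean. Every such R is euclidean, so valid.
(B) □φ → □□φ (axiom 4) characterises the transitive frames. Every such R is transitive — valid.
(C) ◇φ → φ is valid only on frames where every R-edge is a self-loop. Such an R need not be a subset of the identity — not valid.
(D) the dual of axiom B: valid iff R is symmetric. Every such R is symmetric — valid.

A, B, D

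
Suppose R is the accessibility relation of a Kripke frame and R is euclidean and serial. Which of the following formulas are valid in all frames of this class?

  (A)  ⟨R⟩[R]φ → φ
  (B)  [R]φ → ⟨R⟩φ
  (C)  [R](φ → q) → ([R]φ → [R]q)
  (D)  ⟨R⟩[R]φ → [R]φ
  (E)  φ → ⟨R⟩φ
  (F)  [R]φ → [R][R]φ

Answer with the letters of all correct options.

B, C, D

(A) the dual of axiom B: valid iff R is symmetric. Such an R need not be symmetric — not valid.
(B) [R]φ → ⟨R⟩φ (axiom D) characterises the serial frames. Every such R is serial — valid.
(C) this is just K, valid on every normal frame.
(D) ⟨R⟩[R]φ → [R]φ (the dual of axiom 5) characterises the euclidean frames. Every such R is euclidean — valid.
(E) the dual of axiom T: valid iff R is reflexive. Such an R need not be reflexive — not valid.
(F) [R]φ → [R][R]φ (axiom 4) characterises the transitive frames. Such an R need not be transitive — not valid.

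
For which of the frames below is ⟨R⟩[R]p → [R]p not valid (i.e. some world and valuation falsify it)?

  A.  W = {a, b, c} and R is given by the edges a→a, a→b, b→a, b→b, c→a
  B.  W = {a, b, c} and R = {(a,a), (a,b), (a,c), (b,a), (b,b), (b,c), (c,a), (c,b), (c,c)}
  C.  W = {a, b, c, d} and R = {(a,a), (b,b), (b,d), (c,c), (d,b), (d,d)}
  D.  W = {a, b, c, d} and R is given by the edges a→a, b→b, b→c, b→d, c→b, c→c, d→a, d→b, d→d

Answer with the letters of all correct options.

D

The schema ⟨R⟩[R]p → [R]p is the dual of axiom 5; it is valid on a frame iff R is euclidean.
(A) R is euclidean (any two R-successors of the same world are R-related), so the schema is valid here.
(B) R is euclidean (any two R-successors of the same world are R-related), so the schema is valid here.
(C) R is euclidean (any two R-successors of the same world are R-related), so the schema is valid here.
(D) R is not euclidean (b R c and b R d but not c R d), so the schema fails here.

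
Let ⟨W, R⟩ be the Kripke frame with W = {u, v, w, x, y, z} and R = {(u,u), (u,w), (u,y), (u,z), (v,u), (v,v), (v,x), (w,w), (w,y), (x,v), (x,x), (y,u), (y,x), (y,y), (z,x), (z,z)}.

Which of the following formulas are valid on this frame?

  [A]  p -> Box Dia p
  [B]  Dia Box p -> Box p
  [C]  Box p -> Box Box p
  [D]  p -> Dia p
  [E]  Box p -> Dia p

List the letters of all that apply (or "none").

R is reflexive: each world relates to itself.
R is not symmetric: u R w but not w R u.
R is not transitive: u R y and y R x but not u R x.
R is not euclidean: u R w and u R u but not w R u.
R is serial: every world has an R-successor.
(A) p -> Box Dia p is axiom B, which corresponds to symmetry. R is not symmetric — not valid.
(B) the dual of axiom 5: valid iff R is euclidean. R is not euclidean — not valid.
(C) Box p -> Box Box p is axiom 4; it is valid on a frame exactly when R is transitive. R is not transitive, so not valid.
(D) p -> Dia p is the dual of axiom T, which corresponds to reflexivity. R is reflexive — valid.
(E) Box p -> Dia p is axiom D; it is valid on a frame exactly when R is serial. R is serial, so valid.

D, E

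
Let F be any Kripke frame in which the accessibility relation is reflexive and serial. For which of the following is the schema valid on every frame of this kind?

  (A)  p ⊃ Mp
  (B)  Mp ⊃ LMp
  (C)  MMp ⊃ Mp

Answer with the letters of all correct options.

(A) p ⊃ Mp (the dual of axiom T) characterises the reflexive frames. Every such R is reflexive — valid.
(B) Mp ⊃ LMp is axiom 5; it is valid on a frame exactly when R is euclidean. Such an R need not be euclidean, so not valid.
(C) the dual of axiom 4: valid iff R is transitive. Such an R need not be transitive — not valid.

A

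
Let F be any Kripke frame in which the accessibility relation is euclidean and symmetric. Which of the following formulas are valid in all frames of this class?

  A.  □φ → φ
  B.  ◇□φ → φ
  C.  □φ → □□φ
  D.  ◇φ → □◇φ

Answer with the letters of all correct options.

A symmetric euclidean relation is transitive (uRv and vRw give vRu by symmetry, then uRw by the euclidean condition, applied at v).
(A) axiom T: valid iff R is reflexive. Such an R need not be reflexive — not valid.
(B) ◇□φ → φ is the dual of axiom B; it is valid on a frame exactly when R is symmetric. Every such R is symmetric, so valid.
(C) □φ → □□φ (axiom 4) characterises the transitive frames. Every such R is transitive — valid.
(D) ◇φ → □◇φ is axiom 5; it is valid on a frame exactly when R is euclidean. Every such R is euclidean, so valid.

B, C, D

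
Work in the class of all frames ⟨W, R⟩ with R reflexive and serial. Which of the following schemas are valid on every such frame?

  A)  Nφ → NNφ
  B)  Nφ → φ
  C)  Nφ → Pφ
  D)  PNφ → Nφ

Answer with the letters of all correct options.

(A) Nφ → NNφ (axiom 4) characterises the transitive frames. Such an R need not be transitive — not valid.
(B) Nφ → φ (axiom T) characterises the reflexive frames. Every such R is reflexive — valid.
(C) Nφ → Pφ (axiom D) characterises the serial frames. Every such R is serial — valid.
(D) the dual of axiom 5: valid iff R is euclidean. Such an R need not be euclidean — not valid.

B, C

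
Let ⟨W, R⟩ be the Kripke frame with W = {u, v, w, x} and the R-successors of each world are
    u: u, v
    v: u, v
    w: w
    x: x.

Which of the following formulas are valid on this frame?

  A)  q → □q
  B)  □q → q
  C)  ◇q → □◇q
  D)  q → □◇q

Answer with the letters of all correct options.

B, C, D

R is reflexive: each world relates to itself.
R is symmetric: every R-edge is matched by its reverse.
R is euclidean: any two R-successors of the same world are R-related.
R is not a subset of the identity: u R v with u ≠ v.
(A) q → □q (equivalent to ◇p→p) corresponds to R being a subset of the identity. Here R ⊄ identity, so not valid.
(B) □q → q is axiom T; it is valid on a frame exactly when R is reflexive. R is reflexive, so valid.
(C) ◇q → □◇q is axiom 5; it is valid on a frame exactly when R is euclidean. R is euclidean, so valid.
(D) q → □◇q (axiom B) characterises the symmetric frames. R is symmetric — valid.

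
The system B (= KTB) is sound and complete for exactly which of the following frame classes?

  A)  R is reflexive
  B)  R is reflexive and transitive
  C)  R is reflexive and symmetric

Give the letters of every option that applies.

(A) this class determines T (= KT), not B (= KTB).
(B) this class determines S4, not B (= KTB).
(C) B (= KTB) is sound and complete for exactly this class.

C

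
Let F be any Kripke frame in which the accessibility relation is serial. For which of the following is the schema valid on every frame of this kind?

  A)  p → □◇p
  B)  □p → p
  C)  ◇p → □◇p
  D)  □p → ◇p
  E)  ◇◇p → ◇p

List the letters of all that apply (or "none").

(A) axiom B: valid iff R is symmetric. Such an R need not be symmetric — not valid.
(B) □p → p is axiom T, which corresponds to reflexivity. Such an R need not be reflexive — not valid.
(C) ◇p → □◇p is axiom 5; it is valid on a frame exactly when R is euclidean. Such an R need not be euclidean, so not valid.
(D) □p → ◇p (axiom D) characterises the serial frames. Every such R is serial — valid.
(E) ◇◇p → ◇p is the dual of axiom 4, which corresponds to transitivity. Such an R need not be transitive — not valid.

D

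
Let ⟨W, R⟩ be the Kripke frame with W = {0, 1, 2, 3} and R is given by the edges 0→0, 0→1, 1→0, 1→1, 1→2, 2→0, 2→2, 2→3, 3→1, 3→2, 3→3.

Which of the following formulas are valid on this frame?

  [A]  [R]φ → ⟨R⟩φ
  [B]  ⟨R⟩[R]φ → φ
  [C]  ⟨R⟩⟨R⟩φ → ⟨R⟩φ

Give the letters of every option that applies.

A

R is not symmetric: 1 R 2 but not 2 R 1.
R is not transitive: 0 R 1 and 1 R 2 but not 0 R 2.
R is serial: every world has an R-successor.
(A) axiom D: valid iff R is serial. R is serial — valid.
(B) ⟨R⟩[R]φ → φ (the dual of axiom B) characterises the symmetric frames. R is not symmetric — not valid.
(C) ⟨R⟩⟨R⟩φ → ⟨R⟩φ (the dual of axiom 4) characterises the transitive frames. R is not transitive — not valid.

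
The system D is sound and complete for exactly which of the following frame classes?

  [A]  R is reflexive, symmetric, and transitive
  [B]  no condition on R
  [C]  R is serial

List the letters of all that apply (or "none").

(A) this class determines S5, not D.
(B) this class determines K, not D.
(C) D is sound and complete for exactly this class.

C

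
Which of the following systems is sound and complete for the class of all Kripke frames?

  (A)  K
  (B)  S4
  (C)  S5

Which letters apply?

A

(A) K is determined by exactly this class.
(B) S4 is determined by the class of reflexive and transitive frames.
(C) S5 is determined by the class of reflexive, symmetric, and transitive frames.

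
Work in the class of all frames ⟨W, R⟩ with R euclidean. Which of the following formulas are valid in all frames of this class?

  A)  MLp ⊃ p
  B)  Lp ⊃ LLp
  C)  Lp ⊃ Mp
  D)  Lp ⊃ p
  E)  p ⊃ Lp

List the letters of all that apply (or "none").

none

(A) MLp ⊃ p is the dual of axiom B, which corresponds to symmetry. Such an R need not be symmetric — not valid.
(B) Lp ⊃ LLp is axiom 4, which corresponds to transitivity. Such an R need not be transitive — not valid.
(C) axiom D: valid iff R is serial. Such an R need not be serial — not valid.
(D) Lp ⊃ p is axiom T; it is valid on a frame exactly when R is reflexive. Such an R need not be reflexive, so not valid.
(E) p ⊃ Lp (equivalent to ◇p→p) corresponds to R being a subset of the identity. Such an R need not be a subset of the identity, so not valid.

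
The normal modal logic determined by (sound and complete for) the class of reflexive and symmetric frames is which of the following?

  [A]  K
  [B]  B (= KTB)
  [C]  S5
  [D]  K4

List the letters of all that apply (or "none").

(A) K is determined by the class of arbitrary frames.
(B) B (= KTB) is determined by exactly this class.
(C) S5 is determined by the class of reflexive, symmetric, and transitive frames.
(D) K4 is determined by the class of transitive frames.

B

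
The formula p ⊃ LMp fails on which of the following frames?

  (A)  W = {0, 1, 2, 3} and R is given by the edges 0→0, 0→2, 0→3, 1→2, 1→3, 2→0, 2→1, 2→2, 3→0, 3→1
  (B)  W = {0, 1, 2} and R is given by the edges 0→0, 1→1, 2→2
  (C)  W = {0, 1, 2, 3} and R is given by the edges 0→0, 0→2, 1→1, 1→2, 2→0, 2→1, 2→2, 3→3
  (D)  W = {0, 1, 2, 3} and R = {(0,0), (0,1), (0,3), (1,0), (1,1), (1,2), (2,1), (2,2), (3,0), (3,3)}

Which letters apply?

The schema p ⊃ LMp is axiom B; it is valid on a frame iff R is symmetric.
(A) R is symmetric (every R-edge is matched by its reverse), so the schema is valid here.
(B) R is symmetric (every R-edge is matched by its reverse), so the schema is valid here.
(C) R is symmetric (every R-edge is matched by its reverse), so the schema is valid here.
(D) R is symmetric (every R-edge is matched by its reverse), so the schema is valid here.

none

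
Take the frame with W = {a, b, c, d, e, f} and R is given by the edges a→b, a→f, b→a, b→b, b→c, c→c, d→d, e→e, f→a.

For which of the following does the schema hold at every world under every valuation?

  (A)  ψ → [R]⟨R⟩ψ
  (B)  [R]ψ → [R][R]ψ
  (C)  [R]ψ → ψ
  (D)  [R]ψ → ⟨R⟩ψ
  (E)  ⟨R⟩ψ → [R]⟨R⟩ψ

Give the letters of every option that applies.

D

R is not reflexive: not a R a.
R is not symmetric: b R c but not c R b.
R is not transitive: a R b and b R a but not a R a.
R is not euclidean: a R b and a R f but not b R f.
R is serial: every world has an R-successor.
(A) ψ → [R]⟨R⟩ψ (axiom B) characterises the symmetric frames. R is not symmetric — not valid.
(B) [R]ψ → [R][R]ψ is axiom 4; it is valid on a frame exactly when R is transitive. R is not transitive, so not valid.
(C) [R]ψ → ψ (axiom T) characterises the reflexive frames. R is not reflexive — not valid.
(D) axiom D: valid iff R is serial. R is serial — valid.
(E) axiom 5: valid iff R is euclidean. R is not euclidean — not valid.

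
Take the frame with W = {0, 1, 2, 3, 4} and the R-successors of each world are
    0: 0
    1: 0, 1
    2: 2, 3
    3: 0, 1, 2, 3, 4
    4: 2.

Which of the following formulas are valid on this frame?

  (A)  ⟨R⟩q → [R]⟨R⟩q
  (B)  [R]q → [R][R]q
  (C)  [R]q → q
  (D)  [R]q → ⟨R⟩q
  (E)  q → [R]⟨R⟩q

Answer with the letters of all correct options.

R is not reflexive: not 4 R 4.
R is not symmetric: 1 R 0 but not 0 R 1.
R is not transitive: 2 R 3 and 3 R 0 but not 2 R 0.
R is not euclidean: 1 R 0 and 1 R 1 but not 0 R 1.
R is serial: every world has an R-successor.
(A) axiom 5: valid iff R is euclidean. R is not euclidean — not valid.
(B) [R]q → [R][R]q is axiom 4, which corresponds to transitivity. R is not transitive — not valid.
(C) [R]q → q (axiom T) characterises the reflexive frames. R is not reflexive — not valid.
(D) axiom D: valid iff R is serial. R is serial — valid.
(E) axiom B: valid iff R is symmetric. R is not symmetric — not valid.

D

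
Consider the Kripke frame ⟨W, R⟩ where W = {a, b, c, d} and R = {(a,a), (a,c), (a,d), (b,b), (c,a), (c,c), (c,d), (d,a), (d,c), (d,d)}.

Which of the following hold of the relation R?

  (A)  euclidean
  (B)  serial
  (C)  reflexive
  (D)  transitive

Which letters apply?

A, B, C, D

(A) euclidean: any two R-successors of the same world are R-related.
(B) serial: every world has an R-successor.
(C) reflexive: each world relates to itself.
(D) transitive: R is closed under composition.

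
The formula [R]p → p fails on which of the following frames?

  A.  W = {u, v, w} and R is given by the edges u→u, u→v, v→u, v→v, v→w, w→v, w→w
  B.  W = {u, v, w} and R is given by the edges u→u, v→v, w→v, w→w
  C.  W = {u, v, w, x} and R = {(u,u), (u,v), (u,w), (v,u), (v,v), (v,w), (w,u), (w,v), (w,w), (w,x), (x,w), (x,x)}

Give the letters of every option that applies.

none

The schema [R]p → p is axiom T; it is valid on a frame iff R is reflexive.
(A) R is reflexive (each world relates to itself), so the schema is valid here.
(B) R is reflexive (each world relates to itself), so the schema is valid here.
(C) R is reflexive (each world relates to itself), so the schema is valid here.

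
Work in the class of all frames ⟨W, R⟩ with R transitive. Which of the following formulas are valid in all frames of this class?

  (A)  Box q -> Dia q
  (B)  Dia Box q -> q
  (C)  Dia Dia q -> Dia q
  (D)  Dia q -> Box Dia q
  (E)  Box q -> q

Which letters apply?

(A) axiom D: valid iff R is serial. Such an R need not be serial — not valid.
(B) Dia Box q -> q (the dual of axiom B) characterises the symmetric frames. Such an R need not be symmetric — not valid.
(C) Dia Dia q -> Dia q is the dual of axiom 4, which corresponds to transitivity. Every such R is transitive — valid.
(D) Dia q -> Box Dia q is axiom 5, which corresponds to the euclidean property. Such an R need not be euclidean — not valid.
(E) Box q -> q is axiom T; it is valid on a frame exactly when R is reflexive. Such an R need not be reflexive, so not valid.

C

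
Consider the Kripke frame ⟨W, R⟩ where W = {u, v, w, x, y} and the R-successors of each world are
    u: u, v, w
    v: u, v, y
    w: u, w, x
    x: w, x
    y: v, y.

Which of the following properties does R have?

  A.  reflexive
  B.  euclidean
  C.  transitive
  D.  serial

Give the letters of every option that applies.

(A) reflexive: each world relates to itself.
(B) not euclidean: u R v and u R w but not v R w.
(C) not transitive: u R v and v R y but not u R y.
(D) serial: every world has an R-successor.

A, D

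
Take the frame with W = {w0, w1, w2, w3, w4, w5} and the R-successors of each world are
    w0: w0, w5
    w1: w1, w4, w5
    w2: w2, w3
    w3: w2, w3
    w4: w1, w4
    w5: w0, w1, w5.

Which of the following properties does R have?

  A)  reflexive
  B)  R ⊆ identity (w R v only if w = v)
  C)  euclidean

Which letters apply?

(A) reflexive: each world relates to itself.
(B) not ⊆ identity: w0 R w5 with w0 ≠ w5.
(C) not euclidean: w1 R w4 and w1 R w5 but not w4 R w5.

A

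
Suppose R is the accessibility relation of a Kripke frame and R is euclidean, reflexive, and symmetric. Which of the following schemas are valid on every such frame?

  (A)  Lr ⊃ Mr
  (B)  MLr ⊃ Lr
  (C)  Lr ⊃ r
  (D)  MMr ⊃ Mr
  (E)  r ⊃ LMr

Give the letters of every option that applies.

A relation that is euclidean, reflexive, and symmetric is also serial and transitive.
(A) Lr ⊃ Mr (axiom D) characterises the serial frames. Every such R is serial — valid.
(B) MLr ⊃ Lr is the dual of axiom 5; it is valid on a frame exactly when R is euclidean. Every such R is euclidean, so valid.
(C) Lr ⊃ r is axiom T, which corresponds to reflexivity. Every such R is reflexive — valid.
(D) MMr ⊃ Mr is the dual of axiom 4, which corresponds to transitivity. Every such R is transitive — valid.
(E) r ⊃ LMr (axiom B) characterises the symmetric frames. Every such R is symmetric — valid.

A, B, C, D, E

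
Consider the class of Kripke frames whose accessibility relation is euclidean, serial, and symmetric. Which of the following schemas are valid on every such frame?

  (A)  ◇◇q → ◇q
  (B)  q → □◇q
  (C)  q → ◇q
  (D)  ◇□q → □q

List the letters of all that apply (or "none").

A, B, C, D

Serial, symmetric and euclidean together give transitive (from symmetry + euclidean) and then reflexive; the relation is an equivalence.
(A) ◇◇q → ◇q is the dual of axiom 4; it is valid on a frame exactly when R is transitive. Every such R is transitive, so valid.
(B) axiom B: valid iff R is symmetric. Every such R is symmetric — valid.
(C) q → ◇q (the dual of axiom T) characterises the reflexive frames. Every such R is reflexive — valid.
(D) ◇□q → □q is the dual of axiom 5, which corresponds to the euclidean property. Every such R is euclidean — valid.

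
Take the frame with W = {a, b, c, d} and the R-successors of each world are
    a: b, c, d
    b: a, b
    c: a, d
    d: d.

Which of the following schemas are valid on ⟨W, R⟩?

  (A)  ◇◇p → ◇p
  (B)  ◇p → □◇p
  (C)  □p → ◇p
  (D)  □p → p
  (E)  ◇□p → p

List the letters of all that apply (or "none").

C

R is not reflexive: not a R a.
R is not symmetric: a R d but not d R a.
R is not transitive: a R b and b R a but not a R a.
R is not euclidean: a R b and a R c but not b R c.
R is serial: every world has an R-successor.
(A) the dual of axiom 4: valid iff R is transitive. R is not transitive — not valid.
(B) ◇p → □◇p is axiom 5, which corresponds to the euclidean property. R is not euclidean — not valid.
(C) □p → ◇p is axiom D, which corresponds to seriality. R is serial — valid.
(D) axiom T: valid iff R is reflexive. R is not reflexive — not valid.
(E) ◇□p → p is the dual of axiom B, which corresponds to symmetry. R is not symmetric — not valid.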